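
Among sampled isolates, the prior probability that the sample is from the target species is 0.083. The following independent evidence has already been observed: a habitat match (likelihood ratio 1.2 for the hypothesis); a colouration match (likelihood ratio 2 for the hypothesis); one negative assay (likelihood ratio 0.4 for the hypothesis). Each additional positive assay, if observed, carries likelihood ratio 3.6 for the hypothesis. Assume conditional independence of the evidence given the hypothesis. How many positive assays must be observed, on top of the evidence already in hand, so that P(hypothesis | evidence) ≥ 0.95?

5

Prior odds = 0.083/0.917 = 83/917.
Combined Bayes factor of the evidence already in hand = 1.2 × 2 × 0.4 = 0.96.
Odds after that evidence = (83/917) × 0.96 = 1992/22925.
Target odds = 0.95/0.05 = 19.
Need 3.6ⁿ ≥ 19 ÷ (1992/22925) = 435575/1992.
3.6⁴ = 167.9616 falls short of 435575/1992 but 3.6⁵ = 604.66176 reaches it, so n = 5.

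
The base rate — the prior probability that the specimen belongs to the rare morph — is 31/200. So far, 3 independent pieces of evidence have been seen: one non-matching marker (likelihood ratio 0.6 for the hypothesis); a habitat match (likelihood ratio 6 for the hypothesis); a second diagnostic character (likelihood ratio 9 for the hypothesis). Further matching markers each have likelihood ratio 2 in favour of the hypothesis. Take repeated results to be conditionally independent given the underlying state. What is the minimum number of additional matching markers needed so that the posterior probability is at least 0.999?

Prior odds = 0.155/0.845 = 31/169.
Combined Bayes factor of the evidence already in hand = 0.6 × 6 × 9 = 32.4.
Odds after that evidence = (31/169) × 32.4 = 5022/845.
Target odds = 0.999/0.001 = 999.
Need 2ⁿ ≥ 999 ÷ (5022/845) = 31265/186.
2⁷ = 128 falls short of 31265/186 but 2⁸ = 256 reaches it, so n = 8.

8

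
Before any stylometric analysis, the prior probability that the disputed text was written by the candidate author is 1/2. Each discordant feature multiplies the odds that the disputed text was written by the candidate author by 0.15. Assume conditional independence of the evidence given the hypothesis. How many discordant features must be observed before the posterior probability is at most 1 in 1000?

4

Prior odds: 0.5 ÷ 0.5 = 1.
Likelihood ratio per discordant feature = 0.15.
Target odds: 0.001 ÷ 0.999 = 1/999.
Need 1 × 0.15ⁿ ≤ 1/999, i.e. 0.15ⁿ ≤ 1/999.
0.15³ = 0.003375 is still above 1/999 but 0.15⁴ = 81/160000 is at or below it, so n = 4.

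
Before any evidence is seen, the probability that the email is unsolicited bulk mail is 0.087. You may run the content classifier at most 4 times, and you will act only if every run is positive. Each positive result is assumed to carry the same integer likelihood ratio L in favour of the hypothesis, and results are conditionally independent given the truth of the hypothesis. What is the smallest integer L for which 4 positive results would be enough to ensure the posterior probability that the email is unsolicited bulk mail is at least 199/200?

7

Prior odds = 0.087/0.913 = 87/913.
Target odds = 0.995/0.005 = 199.
Need L⁴ ≥ 199 ÷ (87/913) = 181687/87.
6⁴ = 1296 < 181687/87 ≤ 2401 = 7⁴, so L = 7.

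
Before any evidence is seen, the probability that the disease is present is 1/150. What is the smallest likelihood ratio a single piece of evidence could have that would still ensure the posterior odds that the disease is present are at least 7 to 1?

Prior odds = (1/150)/(149/150) = 1/149.
Target odds = 7.
Required Bayes factor = 7 ÷ (1/149) = 1043.

1043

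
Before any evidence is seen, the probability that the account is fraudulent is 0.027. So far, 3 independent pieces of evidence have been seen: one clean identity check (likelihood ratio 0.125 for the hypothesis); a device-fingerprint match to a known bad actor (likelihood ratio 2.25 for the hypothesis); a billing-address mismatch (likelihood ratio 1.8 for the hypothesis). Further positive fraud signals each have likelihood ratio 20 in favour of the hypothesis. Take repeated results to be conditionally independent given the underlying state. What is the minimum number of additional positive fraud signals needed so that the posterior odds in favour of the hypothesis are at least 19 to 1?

Prior odds = 0.027/0.973 = 27/973.
Combined Bayes factor of the evidence already in hand = 0.125 × 2.25 × 1.8 = 0.50625.
Odds after that evidence = (27/973) × 0.50625 = 2187/155680.
Target odds = 19.
Need 20ⁿ ≥ 19 ÷ (2187/155680) = 2957920/2187.
20² = 400 falls short of 2957920/2187 but 20³ = 8000 reaches it, so n = 3.

3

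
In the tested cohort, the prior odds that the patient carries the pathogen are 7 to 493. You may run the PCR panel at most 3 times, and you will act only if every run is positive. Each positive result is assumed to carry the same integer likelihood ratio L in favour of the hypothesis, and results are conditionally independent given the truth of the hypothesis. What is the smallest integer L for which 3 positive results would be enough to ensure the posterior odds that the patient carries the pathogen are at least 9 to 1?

Prior odds = 7/493.
Target odds = 9.
Need L³ ≥ 9 ÷ (7/493) = 4437/7.
8³ = 512 < 4437/7 ≤ 729 = 9³, so L = 9.

9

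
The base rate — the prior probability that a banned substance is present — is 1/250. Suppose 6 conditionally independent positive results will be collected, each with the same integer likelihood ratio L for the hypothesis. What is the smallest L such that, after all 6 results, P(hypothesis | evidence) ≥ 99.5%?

7

Prior odds = 0.004/0.996 = 1/249.
Target odds = 0.995/0.005 = 199.
Need L⁶ ≥ 199 ÷ (1/249) = 49551.
6⁶ = 46656 < 49551 ≤ 117649 = 7⁶, so L = 7.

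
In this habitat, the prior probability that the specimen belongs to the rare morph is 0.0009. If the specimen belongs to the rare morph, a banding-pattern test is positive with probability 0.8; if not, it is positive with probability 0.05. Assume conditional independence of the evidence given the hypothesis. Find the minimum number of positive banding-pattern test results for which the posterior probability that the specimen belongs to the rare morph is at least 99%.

5

Prior odds = 0.0009/0.9991 = 9/9991.
Likelihood ratio of a positive = 0.8/0.05 = 16.
Target odds: 0.99 ÷ 0.01 = 99.
Require 16ⁿ ≥ 99 ÷ (9/9991) = 109901.
16⁴ = 65536 falls short of 109901 but 16⁵ = 1048576 reaches it, so n = 5.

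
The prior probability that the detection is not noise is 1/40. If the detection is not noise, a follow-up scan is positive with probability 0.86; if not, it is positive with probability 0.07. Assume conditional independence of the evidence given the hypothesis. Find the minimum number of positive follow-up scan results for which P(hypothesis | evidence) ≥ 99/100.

4

Prior odds = 0.025/0.975 = 1/39.
Likelihood ratio of a positive = 0.86/0.07 = 86/7.
Target posterior odds = 0.99/0.01 = 99.
Need (1/39) × (86/7)ⁿ ≥ 99, i.e. (86/7)ⁿ ≥ 3861.
(86/7)³ = 636056/343 falls short of 3861 but (86/7)⁴ = 54700816/2401 reaches it, so n = 4.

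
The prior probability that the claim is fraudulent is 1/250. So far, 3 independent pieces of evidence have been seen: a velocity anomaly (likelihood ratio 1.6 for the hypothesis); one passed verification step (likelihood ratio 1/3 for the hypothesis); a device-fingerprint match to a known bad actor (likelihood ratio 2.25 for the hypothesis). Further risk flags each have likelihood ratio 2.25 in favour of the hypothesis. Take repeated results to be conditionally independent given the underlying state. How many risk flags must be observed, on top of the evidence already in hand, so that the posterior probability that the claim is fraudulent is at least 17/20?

9

Prior odds = 0.004/0.996 = 1/249.
Combined Bayes factor of the evidence already in hand = 1.6 × (1/3) × 2.25 = 1.2.
Odds after that evidence = (1/249) × 1.2 = 2/415.
Target odds = 0.85/0.15 = 17/3.
Need 2.25ⁿ ≥ 17/3 ÷ (2/415) = 7055/6.
2.25⁸ = 43046721/65536 falls short of 7055/6 but 2.25⁹ = 387420489/262144 reaches it, so n = 9.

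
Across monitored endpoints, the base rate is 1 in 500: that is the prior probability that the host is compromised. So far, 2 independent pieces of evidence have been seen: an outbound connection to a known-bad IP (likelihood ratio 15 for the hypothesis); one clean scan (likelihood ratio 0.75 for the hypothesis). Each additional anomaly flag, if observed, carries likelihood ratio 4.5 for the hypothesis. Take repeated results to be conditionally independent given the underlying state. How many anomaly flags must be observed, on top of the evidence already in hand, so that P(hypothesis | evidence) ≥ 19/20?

Prior odds = 0.002/0.998 = 1/499.
Combined Bayes factor of the evidence already in hand = 15 × 0.75 = 11.25.
Odds after that evidence = (1/499) × 11.25 = 45/1996.
Target odds = 0.95/0.05 = 19.
Need 4.5ⁿ ≥ 19 ÷ (45/1996) = 37924/45.
4.5⁴ = 410.0625 falls short of 37924/45 but 4.5⁵ = 1845.28125 reaches it, so n = 5.

5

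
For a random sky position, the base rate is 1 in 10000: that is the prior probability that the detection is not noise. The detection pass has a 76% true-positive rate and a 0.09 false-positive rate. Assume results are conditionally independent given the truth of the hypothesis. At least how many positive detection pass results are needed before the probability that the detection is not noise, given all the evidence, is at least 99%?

7

Prior odds: 0.0001 ÷ 0.9999 = 1/9999.
Likelihood ratio of a positive result = 0.76/0.09 = 76/9.
Target odds: 0.99 ÷ 0.01 = 99.
Need (1/9999) × (76/9)ⁿ ≥ 99, i.e. (76/9)ⁿ ≥ 989901.
(76/9)⁶ ≈362599 falls short of 989901 but (76/9)⁷ ≈3.06195e+06 reaches it, so n = 7.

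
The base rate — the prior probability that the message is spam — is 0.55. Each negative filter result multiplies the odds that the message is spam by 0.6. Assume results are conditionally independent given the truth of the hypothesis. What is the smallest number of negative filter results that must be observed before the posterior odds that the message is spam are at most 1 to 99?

10

Prior odds: 0.55 ÷ 0.45 = 11/9.
Likelihood ratio per negative filter result = 0.6.
Target odds = 1/99.
Require 0.6ⁿ ≤ 1/99 ÷ (11/9) = 1/121.
0.6⁹ = 19683/1953125 is still above 1/121 but 0.6¹⁰ = 59049/9765625 is at or below it, so n = 10.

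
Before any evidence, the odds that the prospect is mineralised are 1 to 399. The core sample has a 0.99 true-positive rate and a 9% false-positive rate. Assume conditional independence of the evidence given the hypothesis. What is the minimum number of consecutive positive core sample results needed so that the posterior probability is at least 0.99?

Prior odds = 1/399.
Likelihood ratio of a positive result = 0.99/0.09 = 11.
Target odds: 0.99 ÷ 0.01 = 99.
Require 11ⁿ ≥ 99 ÷ (1/399) = 39501.
11⁴ = 14641 falls short of 39501 but 11⁵ = 161051 reaches it, so n = 5.

5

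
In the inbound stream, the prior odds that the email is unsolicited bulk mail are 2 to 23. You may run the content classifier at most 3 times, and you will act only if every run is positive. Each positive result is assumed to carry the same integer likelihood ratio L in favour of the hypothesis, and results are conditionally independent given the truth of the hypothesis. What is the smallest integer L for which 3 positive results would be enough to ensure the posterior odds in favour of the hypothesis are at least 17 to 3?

Prior odds = 2/23.
Target odds = 17/3.
Need L³ ≥ 17/3 ÷ (2/23) = 391/6.
4³ = 64 < 391/6 ≤ 125 = 5³, so L = 5.

5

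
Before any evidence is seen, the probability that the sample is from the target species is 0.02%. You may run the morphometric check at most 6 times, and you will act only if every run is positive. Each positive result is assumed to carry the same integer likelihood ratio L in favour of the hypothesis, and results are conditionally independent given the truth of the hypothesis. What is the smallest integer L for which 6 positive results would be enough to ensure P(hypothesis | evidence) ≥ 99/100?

Prior odds = 0.0002/0.9998 = 1/4999.
Target odds = 0.99/0.01 = 99.
Need L⁶ ≥ 99 ÷ (1/4999) = 494901.
8⁶ = 262144 < 494901 ≤ 531441 = 9⁶, so L = 9.

9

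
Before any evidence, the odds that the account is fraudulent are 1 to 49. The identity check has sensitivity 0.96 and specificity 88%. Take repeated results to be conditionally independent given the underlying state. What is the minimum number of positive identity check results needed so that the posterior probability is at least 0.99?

Prior odds = 1/49.
False-positive rate = 1 − 0.88 = 0.12; likelihood ratio of a positive = 0.96/0.12 = 8.
Target odds: 0.99 ÷ 0.01 = 99.
Need (1/49) × 8ⁿ ≥ 99, i.e. 8ⁿ ≥ 4851.
8⁴ = 4096 falls short of 4851 but 8⁵ = 32768 reaches it, so n = 5.

5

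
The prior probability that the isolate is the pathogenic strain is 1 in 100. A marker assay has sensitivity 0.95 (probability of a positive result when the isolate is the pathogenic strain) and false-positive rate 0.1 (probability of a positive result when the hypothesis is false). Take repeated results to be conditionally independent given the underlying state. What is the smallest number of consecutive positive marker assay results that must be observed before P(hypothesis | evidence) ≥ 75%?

Prior odds = 0.01/0.99 = 1/99.
Likelihood ratio of a positive result = 0.95/0.1 = 9.5.
Target odds: 0.75 ÷ 0.25 = 3.
Need (1/99) × 9.5ⁿ ≥ 3, i.e. 9.5ⁿ ≥ 297.
9.5² = 90.25 falls short of 297 but 9.5³ = 857.375 reaches it, so n = 3.

3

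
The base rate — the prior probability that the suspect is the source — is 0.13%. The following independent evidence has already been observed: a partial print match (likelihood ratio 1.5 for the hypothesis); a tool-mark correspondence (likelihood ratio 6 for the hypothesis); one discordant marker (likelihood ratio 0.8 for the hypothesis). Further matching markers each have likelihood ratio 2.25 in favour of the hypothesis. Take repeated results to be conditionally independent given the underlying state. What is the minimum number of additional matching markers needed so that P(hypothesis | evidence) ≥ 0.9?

9

Prior odds = 0.0013/0.9987 = 13/9987.
Combined Bayes factor of the evidence already in hand = 1.5 × 6 × 0.8 = 7.2.
Odds after that evidence = (13/9987) × 7.2 = 156/16645.
Target odds = 0.9/0.1 = 9.
Need 2.25ⁿ ≥ 9 ÷ (156/16645) = 49935/52.
2.25⁸ = 43046721/65536 falls short of 49935/52 but 2.25⁹ = 387420489/262144 reaches it, so n = 9.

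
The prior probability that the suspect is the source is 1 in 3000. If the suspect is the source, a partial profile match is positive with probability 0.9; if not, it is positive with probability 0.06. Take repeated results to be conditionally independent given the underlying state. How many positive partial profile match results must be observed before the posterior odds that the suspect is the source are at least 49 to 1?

5

Prior odds: (1/3000) ÷ (2999/3000) = 1/2999.
Likelihood ratio of a positive = 0.9/0.06 = 15.
Target odds = 49.
Require 15ⁿ ≥ 49 ÷ (1/2999) = 146951.
15⁴ = 50625 falls short of 146951 but 15⁵ = 759375 reaches it, so n = 5.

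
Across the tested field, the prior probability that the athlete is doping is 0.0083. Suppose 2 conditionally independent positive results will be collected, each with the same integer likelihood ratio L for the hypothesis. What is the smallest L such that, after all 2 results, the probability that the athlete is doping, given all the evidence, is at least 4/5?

Prior odds = 0.0083/0.9917 = 83/9917.
Target odds = 0.8/0.2 = 4.
Need L² ≥ 4 ÷ (83/9917) = 39668/83.
21² = 441 < 39668/83 ≤ 484 = 22², so L = 22.

22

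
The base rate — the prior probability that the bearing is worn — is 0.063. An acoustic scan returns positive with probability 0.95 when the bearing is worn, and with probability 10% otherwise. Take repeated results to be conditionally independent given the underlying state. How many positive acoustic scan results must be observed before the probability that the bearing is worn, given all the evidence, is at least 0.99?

Prior odds = 0.063/0.937 = 63/937.
Likelihood ratio of a positive result = 0.95/0.1 = 9.5.
Target odds: 0.99 ÷ 0.01 = 99.
Need (63/937) × 9.5ⁿ ≥ 99, i.e. 9.5ⁿ ≥ 10307/7.
9.5³ = 857.375 falls short of 10307/7 but 9.5⁴ = 8145.0625 reaches it, so n = 4.

4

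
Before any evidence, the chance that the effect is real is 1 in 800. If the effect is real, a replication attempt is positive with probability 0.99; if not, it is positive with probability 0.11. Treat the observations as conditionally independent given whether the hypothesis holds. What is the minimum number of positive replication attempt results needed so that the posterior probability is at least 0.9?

Prior odds = 0.00125/0.99875 = 1/799.
Likelihood ratio of a positive = 0.99/0.11 = 9.
Target odds: 0.9 ÷ 0.1 = 9.
Require 9ⁿ ≥ 9 ÷ (1/799) = 7191.
9⁴ = 6561 falls short of 7191 but 9⁵ = 59049 reaches it, so n = 5.

5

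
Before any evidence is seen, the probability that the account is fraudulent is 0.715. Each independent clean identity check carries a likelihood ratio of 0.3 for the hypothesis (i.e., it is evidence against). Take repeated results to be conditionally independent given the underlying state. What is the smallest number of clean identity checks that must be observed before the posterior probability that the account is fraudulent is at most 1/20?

4

Prior odds = 0.715/0.285 = 143/57.
Likelihood ratio per clean identity check = 0.3.
Target posterior odds = 0.05/0.95 = 1/19.
Require 0.3ⁿ ≤ 1/19 ÷ (143/57) = 3/143.
0.3³ = 0.027 is still above 3/143 but 0.3⁴ = 0.0081 is at or below it, so n = 4.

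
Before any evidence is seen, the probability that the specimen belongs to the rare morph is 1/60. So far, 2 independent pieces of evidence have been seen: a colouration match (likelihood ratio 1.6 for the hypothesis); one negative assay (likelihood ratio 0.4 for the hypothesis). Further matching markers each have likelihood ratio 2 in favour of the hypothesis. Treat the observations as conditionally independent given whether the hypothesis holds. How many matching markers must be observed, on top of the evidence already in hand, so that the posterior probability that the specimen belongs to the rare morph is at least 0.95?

Prior odds = (1/60)/(59/60) = 1/59.
Combined Bayes factor of the evidence already in hand = 1.6 × 0.4 = 0.64.
Odds after that evidence = (1/59) × 0.64 = 16/1475.
Target odds = 0.95/0.05 = 19.
Need 2ⁿ ≥ 19 ÷ (16/1475) = 1751.5625.
2¹⁰ = 1024 falls short of 1751.5625 but 2¹¹ = 2048 reaches it, so n = 11.

11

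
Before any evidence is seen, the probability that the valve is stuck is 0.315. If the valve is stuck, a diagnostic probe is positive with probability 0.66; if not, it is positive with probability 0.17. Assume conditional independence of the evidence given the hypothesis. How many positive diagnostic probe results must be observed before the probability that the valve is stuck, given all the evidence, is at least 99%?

Prior odds: 0.315 ÷ 0.685 = 63/137.
Likelihood ratio of a positive = 0.66/0.17 = 66/17.
Target odds: 0.99 ÷ 0.01 = 99.
Need (63/137) × (66/17)ⁿ ≥ 99, i.e. (66/17)ⁿ ≥ 1507/7.
(66/17)³ = 287496/4913 falls short of 1507/7 but (66/17)⁴ = 18974736/83521 reaches it, so n = 4.

4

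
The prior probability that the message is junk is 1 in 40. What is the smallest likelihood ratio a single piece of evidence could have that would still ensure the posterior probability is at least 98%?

Prior odds = 0.025/0.975 = 1/39.
Target odds = 0.98/0.02 = 49.
Required Bayes factor = 49 ÷ (1/39) = 1911.

1911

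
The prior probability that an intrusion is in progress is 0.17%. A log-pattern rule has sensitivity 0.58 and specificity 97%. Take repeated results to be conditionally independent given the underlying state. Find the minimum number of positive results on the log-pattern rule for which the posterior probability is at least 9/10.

3

Prior odds = 0.0017/0.9983 = 17/9983.
False-positive rate = 1 − 0.97 = 0.03; likelihood ratio of a positive = 0.58/0.03 = 58/3.
Target posterior odds = 0.9/0.1 = 9.
Need (17/9983) × (58/3)ⁿ ≥ 9, i.e. (58/3)ⁿ ≥ 89847/17.
(58/3)² = 3364/9 falls short of 89847/17 but (58/3)³ = 195112/27 reaches it, so n = 3.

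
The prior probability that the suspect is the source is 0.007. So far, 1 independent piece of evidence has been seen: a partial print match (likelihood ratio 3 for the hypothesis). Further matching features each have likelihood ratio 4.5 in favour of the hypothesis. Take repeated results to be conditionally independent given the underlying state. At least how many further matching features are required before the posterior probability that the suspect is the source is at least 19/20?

5

Prior odds = 0.007/0.993 = 7/993.
Bayes factor of the evidence already in hand = 3.
Odds after that evidence = (7/993) × 3 = 7/331.
Target odds = 0.95/0.05 = 19.
Need 4.5ⁿ ≥ 19 ÷ (7/331) = 6289/7.
4.5⁴ = 410.0625 falls short of 6289/7 but 4.5⁵ = 1845.28125 reaches it, so n = 5.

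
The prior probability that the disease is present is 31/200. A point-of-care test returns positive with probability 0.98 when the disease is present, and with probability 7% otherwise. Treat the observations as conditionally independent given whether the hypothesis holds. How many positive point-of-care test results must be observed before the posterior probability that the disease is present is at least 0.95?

Prior odds: 0.155 ÷ 0.845 = 31/169.
Likelihood ratio of a positive result = 0.98/0.07 = 14.
Target posterior odds = 0.95/0.05 = 19.
Need (31/169) × 14ⁿ ≥ 19, i.e. 14ⁿ ≥ 3211/31.
14¹ = 14 falls short of 3211/31 but 14² = 196 reaches it, so n = 2.

2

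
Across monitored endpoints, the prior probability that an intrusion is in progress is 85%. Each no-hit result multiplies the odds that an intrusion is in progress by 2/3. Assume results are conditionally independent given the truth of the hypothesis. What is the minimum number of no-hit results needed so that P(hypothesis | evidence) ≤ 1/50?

14

Prior odds = 0.85/0.15 = 17/3.
Likelihood ratio per no-hit result = 2/3.
Target odds: 0.02 ÷ 0.98 = 1/49.
Need (17/3) × (2/3)ⁿ ≤ 1/49, i.e. (2/3)ⁿ ≤ 3/833.
(2/3)¹³ = 8192/1594323 is still above 3/833 but (2/3)¹⁴ = 16384/4782969 is at or below it, so n = 14.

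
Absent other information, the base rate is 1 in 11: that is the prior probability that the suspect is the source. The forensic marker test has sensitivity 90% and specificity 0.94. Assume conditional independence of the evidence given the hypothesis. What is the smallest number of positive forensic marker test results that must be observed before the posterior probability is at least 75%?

2

Prior odds: (1/11) ÷ (10/11) = 0.1.
False-positive rate = 1 − 0.94 = 0.06; likelihood ratio of a positive = 0.9/0.06 = 15.
Target posterior odds = 0.75/0.25 = 3.
Need 0.1 × 15ⁿ ≥ 3, i.e. 15ⁿ ≥ 30.
15¹ = 15 falls short of 30 but 15² = 225 reaches it, so n = 2.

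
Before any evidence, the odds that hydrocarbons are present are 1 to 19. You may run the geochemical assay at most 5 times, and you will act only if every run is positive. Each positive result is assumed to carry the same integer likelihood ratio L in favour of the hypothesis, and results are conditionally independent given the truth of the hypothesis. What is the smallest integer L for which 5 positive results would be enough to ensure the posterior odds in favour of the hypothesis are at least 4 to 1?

3

Prior odds = 1/19.
Target odds = 4.
Need L⁵ ≥ 4 ÷ (1/19) = 76.
2⁵ = 32 < 76 ≤ 243 = 3⁵, so L = 3.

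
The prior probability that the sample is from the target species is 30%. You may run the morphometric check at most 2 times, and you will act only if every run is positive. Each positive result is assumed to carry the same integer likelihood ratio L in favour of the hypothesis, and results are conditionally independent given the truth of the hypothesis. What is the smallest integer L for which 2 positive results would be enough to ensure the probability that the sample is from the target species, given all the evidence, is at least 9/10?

Prior odds = 0.3/0.7 = 3/7.
Target odds = 0.9/0.1 = 9.
Need L² ≥ 9 ÷ (3/7) = 21.
4² = 16 < 21 ≤ 25 = 5², so L = 5.

5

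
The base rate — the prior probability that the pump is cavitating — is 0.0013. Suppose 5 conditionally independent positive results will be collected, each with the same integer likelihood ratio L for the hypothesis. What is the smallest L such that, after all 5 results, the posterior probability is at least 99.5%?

11

Prior odds = 0.0013/0.9987 = 13/9987.
Target odds = 0.995/0.005 = 199.
Need L⁵ ≥ 199 ÷ (13/9987) = 1987413/13.
10⁵ = 100000 < 1987413/13 ≤ 161051 = 11⁵, so L = 11.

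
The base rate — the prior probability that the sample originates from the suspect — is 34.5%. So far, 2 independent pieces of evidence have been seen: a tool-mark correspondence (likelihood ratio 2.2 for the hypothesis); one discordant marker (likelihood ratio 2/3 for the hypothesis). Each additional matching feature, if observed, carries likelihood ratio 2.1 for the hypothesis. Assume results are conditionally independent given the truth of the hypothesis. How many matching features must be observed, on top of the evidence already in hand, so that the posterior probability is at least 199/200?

Prior odds = 0.345/0.655 = 69/131.
Combined Bayes factor of the evidence already in hand = 2.2 × (2/3) = 22/15.
Odds after that evidence = (69/131) × 22/15 = 506/655.
Target odds = 0.995/0.005 = 199.
Need 2.1ⁿ ≥ 199 ÷ (506/655) = 130345/506.
2.1⁷ ≈180.109 falls short of 130345/506 but 2.1⁸ ≈378.229 reaches it, so n = 8.

8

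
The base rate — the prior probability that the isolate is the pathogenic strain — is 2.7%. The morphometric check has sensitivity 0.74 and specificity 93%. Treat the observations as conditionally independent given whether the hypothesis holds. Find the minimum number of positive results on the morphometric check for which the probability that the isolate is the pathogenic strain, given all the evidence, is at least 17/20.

Prior odds = 0.027/0.973 = 27/973.
False-positive rate = 1 − 0.93 = 0.07; likelihood ratio of a positive = 0.74/0.07 = 74/7.
Target odds: 0.85 ÷ 0.15 = 17/3.
Need (27/973) × (74/7)ⁿ ≥ 17/3, i.e. (74/7)ⁿ ≥ 16541/81.
(74/7)² = 5476/49 falls short of 16541/81 but (74/7)³ = 405224/343 reaches it, so n = 3.

3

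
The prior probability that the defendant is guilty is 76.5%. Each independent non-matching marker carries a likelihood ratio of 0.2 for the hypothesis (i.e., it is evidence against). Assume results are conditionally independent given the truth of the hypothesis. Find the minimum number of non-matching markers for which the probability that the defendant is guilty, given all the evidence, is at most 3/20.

Prior odds: 0.765 ÷ 0.235 = 153/47.
Likelihood ratio per non-matching marker = 0.2.
Target posterior odds = 0.15/0.85 = 3/17.
Require 0.2ⁿ ≤ 3/17 ÷ (153/47) = 47/867.
0.2¹ = 0.2 is still above 47/867 but 0.2² = 0.04 is at or below it, so n = 2.

2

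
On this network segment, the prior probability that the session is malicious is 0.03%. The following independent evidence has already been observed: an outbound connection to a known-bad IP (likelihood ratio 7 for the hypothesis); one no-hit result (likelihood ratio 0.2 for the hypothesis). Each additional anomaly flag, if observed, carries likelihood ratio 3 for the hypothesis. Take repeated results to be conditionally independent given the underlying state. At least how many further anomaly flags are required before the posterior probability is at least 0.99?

Prior odds = 0.0003/0.9997 = 3/9997.
Combined Bayes factor of the evidence already in hand = 7 × 0.2 = 1.4.
Odds after that evidence = (3/9997) × 1.4 = 21/49985.
Target odds = 0.99/0.01 = 99.
Need 3ⁿ ≥ 99 ÷ (21/49985) = 1649505/7.
3¹¹ = 177147 falls short of 1649505/7 but 3¹² = 531441 reaches it, so n = 12.

12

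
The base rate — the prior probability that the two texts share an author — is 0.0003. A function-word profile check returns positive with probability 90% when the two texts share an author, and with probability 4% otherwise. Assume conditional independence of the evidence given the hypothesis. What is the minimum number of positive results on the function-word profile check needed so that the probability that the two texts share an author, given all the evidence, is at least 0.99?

5

Prior odds = 0.0003/0.9997 = 3/9997.
Likelihood ratio of a positive result = 0.9/0.04 = 22.5.
Target posterior odds = 0.99/0.01 = 99.
Need (3/9997) × 22.5ⁿ ≥ 99, i.e. 22.5ⁿ ≥ 329901.
22.5⁴ = 256289.0625 falls short of 329901 but 22.5⁵ = 184528125/32 reaches it, so n = 5.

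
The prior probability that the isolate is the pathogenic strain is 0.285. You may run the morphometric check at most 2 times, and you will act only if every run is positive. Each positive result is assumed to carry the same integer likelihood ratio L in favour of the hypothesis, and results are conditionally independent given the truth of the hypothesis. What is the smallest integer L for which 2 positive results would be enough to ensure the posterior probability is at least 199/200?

23

Prior odds = 0.285/0.715 = 57/143.
Target odds = 0.995/0.005 = 199.
Need L² ≥ 199 ÷ (57/143) = 28457/57.
22² = 484 < 28457/57 ≤ 529 = 23², so L = 23.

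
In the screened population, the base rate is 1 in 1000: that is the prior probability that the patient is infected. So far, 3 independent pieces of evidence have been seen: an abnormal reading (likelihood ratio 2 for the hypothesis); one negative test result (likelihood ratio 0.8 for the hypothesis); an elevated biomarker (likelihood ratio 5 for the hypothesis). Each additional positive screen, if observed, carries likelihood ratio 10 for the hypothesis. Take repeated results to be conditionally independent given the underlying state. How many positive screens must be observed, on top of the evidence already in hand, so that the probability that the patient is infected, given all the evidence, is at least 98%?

Prior odds = 0.001/0.999 = 1/999.
Combined Bayes factor of the evidence already in hand = 2 × 0.8 × 5 = 8.
Odds after that evidence = (1/999) × 8 = 8/999.
Target odds = 0.98/0.02 = 49.
Need 10ⁿ ≥ 49 ÷ (8/999) = 6118.875.
10³ = 1000 falls short of 6118.875 but 10⁴ = 10000 reaches it, so n = 4.

4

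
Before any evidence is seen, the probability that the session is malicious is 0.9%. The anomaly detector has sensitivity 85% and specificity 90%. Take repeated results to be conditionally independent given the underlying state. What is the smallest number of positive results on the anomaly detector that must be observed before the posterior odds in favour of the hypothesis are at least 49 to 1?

Prior odds = 0.009/0.991 = 9/991.
False-positive rate = 1 − 0.9 = 0.1; likelihood ratio of a positive = 0.85/0.1 = 8.5.
Target odds = 49.
Require 8.5ⁿ ≥ 49 ÷ (9/991) = 48559/9.
8.5⁴ = 5220.0625 falls short of 48559/9 but 8.5⁵ = 44370.53125 reaches it, so n = 5.

5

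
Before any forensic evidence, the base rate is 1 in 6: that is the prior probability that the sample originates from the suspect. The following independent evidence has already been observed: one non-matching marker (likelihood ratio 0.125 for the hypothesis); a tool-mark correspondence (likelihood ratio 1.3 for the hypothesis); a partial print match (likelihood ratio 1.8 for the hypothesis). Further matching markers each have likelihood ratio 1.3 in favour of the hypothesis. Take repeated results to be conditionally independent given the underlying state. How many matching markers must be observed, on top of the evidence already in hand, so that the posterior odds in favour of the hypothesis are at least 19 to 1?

Prior odds = (1/6)/(5/6) = 0.2.
Combined Bayes factor of the evidence already in hand = 0.125 × 1.3 × 1.8 = 0.2925.
Odds after that evidence = 0.2 × 0.2925 = 0.0585.
Target odds = 19.
Need 1.3ⁿ ≥ 19 ÷ 0.0585 = 38000/117.
1.3²² ≈321.184 falls short of 38000/117 but 1.3²³ ≈417.539 reaches it, so n = 23.

23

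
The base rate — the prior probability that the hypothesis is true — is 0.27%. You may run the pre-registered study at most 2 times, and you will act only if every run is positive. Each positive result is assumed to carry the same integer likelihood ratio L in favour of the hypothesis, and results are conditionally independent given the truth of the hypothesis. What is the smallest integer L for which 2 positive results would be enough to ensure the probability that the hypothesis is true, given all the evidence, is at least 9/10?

Prior odds = 0.0027/0.9973 = 27/9973.
Target odds = 0.9/0.1 = 9.
Need L² ≥ 9 ÷ (27/9973) = 9973/3.
57² = 3249 < 9973/3 ≤ 3364 = 58², so L = 58.

58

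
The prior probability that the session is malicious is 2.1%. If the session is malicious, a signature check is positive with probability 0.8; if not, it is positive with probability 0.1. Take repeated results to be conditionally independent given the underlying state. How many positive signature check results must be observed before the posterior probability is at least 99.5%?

Prior odds = 0.021/0.979 = 21/979.
Likelihood ratio of a positive = 0.8/0.1 = 8.
Target odds: 0.995 ÷ 0.005 = 199.
Need (21/979) × 8ⁿ ≥ 199, i.e. 8ⁿ ≥ 194821/21.
8⁴ = 4096 falls short of 194821/21 but 8⁵ = 32768 reaches it, so n = 5.

5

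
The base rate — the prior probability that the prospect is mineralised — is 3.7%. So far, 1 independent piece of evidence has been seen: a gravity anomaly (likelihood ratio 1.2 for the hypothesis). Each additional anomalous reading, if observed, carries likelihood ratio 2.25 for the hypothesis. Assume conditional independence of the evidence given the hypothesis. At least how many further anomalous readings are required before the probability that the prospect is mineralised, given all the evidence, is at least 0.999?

Prior odds = 0.037/0.963 = 37/963.
Bayes factor of the evidence already in hand = 1.2.
Odds after that evidence = (37/963) × 1.2 = 74/1605.
Target odds = 0.999/0.001 = 999.
Need 2.25ⁿ ≥ 999 ÷ (74/1605) = 21667.5.
2.25¹² ≈16834.1 falls short of 21667.5 but 2.25¹³ ≈37876.8 reaches it, so n = 13.

13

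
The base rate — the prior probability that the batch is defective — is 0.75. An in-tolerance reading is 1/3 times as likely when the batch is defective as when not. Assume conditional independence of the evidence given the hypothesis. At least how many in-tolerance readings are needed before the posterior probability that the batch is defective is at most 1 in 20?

Prior odds: 0.75 ÷ 0.25 = 3.
Likelihood ratio per in-tolerance reading = 1/3.
Target odds: 0.05 ÷ 0.95 = 1/19.
Require (1/3)ⁿ ≤ 1/19 ÷ 3 = 1/57.
(1/3)³ = 1/27 is still above 1/57 but (1/3)⁴ = 1/81 is at or below it, so n = 4.

4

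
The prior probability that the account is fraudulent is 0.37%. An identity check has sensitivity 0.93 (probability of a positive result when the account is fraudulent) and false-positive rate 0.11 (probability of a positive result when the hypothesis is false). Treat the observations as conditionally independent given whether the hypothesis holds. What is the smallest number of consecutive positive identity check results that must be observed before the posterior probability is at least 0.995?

6

Prior odds = 0.0037/0.9963 = 37/9963.
Likelihood ratio of a positive result = 0.93/0.11 = 93/11.
Target odds: 0.995 ÷ 0.005 = 199.
Require (93/11)ⁿ ≥ 199 ÷ (37/9963) = 1982637/37.
(93/11)⁵ ≈43196.8 falls short of 1982637/37 but (93/11)⁶ ≈365209 reaches it, so n = 6.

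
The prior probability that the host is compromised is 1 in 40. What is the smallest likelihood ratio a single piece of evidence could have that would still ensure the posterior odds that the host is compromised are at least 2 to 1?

78

Prior odds = 0.025/0.975 = 1/39.
Target odds = 2.
Required Bayes factor = 2 ÷ (1/39) = 78.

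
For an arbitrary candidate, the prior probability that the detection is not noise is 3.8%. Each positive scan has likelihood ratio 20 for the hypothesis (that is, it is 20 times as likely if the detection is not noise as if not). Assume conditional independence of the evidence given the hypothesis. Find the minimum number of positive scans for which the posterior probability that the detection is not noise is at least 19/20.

Prior odds: 0.038 ÷ 0.962 = 19/481.
Likelihood ratio per positive scan = 20.
Target posterior odds = 0.95/0.05 = 19.
Require 20ⁿ ≥ 19 ÷ (19/481) = 481.
20² = 400 falls short of 481 but 20³ = 8000 reaches it, so n = 3.

3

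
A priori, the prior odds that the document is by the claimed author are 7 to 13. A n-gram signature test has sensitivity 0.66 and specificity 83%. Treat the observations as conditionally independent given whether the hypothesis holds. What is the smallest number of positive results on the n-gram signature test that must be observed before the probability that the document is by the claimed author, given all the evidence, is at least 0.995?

Prior odds = 7/13.
False-positive rate = 1 − 0.83 = 0.17; likelihood ratio of a positive = 0.66/0.17 = 66/17.
Target posterior odds = 0.995/0.005 = 199.
Require (66/17)ⁿ ≥ 199 ÷ (7/13) = 2587/7.
(66/17)⁴ = 18974736/83521 falls short of 2587/7 but (66/17)⁵ ≈882.013 reaches it, so n = 5.

5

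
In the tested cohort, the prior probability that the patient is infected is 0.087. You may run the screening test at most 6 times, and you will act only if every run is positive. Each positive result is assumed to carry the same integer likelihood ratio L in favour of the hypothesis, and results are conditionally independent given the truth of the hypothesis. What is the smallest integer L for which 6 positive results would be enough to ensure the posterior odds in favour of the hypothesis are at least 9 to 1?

Prior odds = 0.087/0.913 = 87/913.
Target odds = 9.
Need L⁶ ≥ 9 ÷ (87/913) = 2739/29.
2⁶ = 64 < 2739/29 ≤ 729 = 3⁶, so L = 3.

3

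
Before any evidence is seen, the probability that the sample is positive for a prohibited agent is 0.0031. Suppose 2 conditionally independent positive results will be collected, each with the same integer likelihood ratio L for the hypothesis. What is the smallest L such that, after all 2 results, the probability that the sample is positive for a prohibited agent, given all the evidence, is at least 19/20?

79

Prior odds = 0.0031/0.9969 = 31/9969.
Target odds = 0.95/0.05 = 19.
Need L² ≥ 19 ÷ (31/9969) = 189411/31.
78² = 6084 < 189411/31 ≤ 6241 = 79², so L = 79.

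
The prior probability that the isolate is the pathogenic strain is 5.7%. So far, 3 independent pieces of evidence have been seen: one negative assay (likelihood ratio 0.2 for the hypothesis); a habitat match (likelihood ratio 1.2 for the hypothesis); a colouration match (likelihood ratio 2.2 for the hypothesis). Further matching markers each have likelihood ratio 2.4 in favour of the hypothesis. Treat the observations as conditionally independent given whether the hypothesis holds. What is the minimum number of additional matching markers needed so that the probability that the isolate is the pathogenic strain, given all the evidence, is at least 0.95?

8

Prior odds = 0.057/0.943 = 57/943.
Combined Bayes factor of the evidence already in hand = 0.2 × 1.2 × 2.2 = 0.528.
Odds after that evidence = (57/943) × 0.528 = 3762/117875.
Target odds = 0.95/0.05 = 19.
Need 2.4ⁿ ≥ 19 ÷ (3762/117875) = 117875/198.
2.4⁷ = 35831808/78125 falls short of 117875/198 but 2.4⁸ = 429981696/390625 reaches it, so n = 8.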